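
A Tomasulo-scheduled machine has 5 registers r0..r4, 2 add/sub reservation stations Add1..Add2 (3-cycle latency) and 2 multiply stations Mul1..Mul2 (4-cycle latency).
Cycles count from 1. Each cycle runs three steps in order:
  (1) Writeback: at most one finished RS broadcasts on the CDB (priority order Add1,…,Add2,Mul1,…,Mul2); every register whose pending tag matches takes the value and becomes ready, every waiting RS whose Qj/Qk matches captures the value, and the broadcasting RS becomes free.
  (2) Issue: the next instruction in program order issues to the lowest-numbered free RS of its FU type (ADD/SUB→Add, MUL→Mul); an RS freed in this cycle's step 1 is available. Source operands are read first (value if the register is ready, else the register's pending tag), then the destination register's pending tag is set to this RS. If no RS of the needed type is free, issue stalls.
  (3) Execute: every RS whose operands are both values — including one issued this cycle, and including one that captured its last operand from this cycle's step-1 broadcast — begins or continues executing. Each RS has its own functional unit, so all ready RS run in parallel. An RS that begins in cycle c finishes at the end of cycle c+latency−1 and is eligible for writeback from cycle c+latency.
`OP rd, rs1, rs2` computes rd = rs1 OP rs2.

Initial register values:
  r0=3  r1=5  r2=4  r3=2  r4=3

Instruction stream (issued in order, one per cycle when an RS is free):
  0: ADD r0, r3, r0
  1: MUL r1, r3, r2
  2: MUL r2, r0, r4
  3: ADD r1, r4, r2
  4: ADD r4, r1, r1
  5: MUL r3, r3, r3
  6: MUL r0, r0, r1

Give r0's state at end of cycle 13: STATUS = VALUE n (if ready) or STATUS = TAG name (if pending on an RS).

STATUS = TAG Mul2

cycle 1: issue ADD r0<-Add1 // r0:Add1,r1:5,r2:4,r3:2,r4:3
cycle 2: issue MUL r1<-Mul1 // r0:Add1,r1:Mul1,r2:4,r3:2,r4:3
cycle 3: issue MUL r2<-Mul2 // r0:Add1,r1:Mul1,r2:Mul2,r3:2,r4:3
cycle 4: CDB Add1=5; issue ADD r1<-Add1 // r0:5,r1:Add1,r2:Mul2,r3:2,r4:3
cycle 5: issue ADD r4<-Add2 // r0:5,r1:Add1,r2:Mul2,r3:2,r4:Add2
cycle 6: CDB Mul1=8; issue MUL r3<-Mul1 // r0:5,r1:Add1,r2:Mul2,r3:Mul1,r4:Add2
cycle 7: stall // r0:5,r1:Add1,r2:Mul2,r3:Mul1,r4:Add2
cycle 8: CDB Mul2=15; issue MUL r0<-Mul2 // r0:Mul2,r1:Add1,r2:15,r3:Mul1,r4:Add2
cycle 9: - // r0:Mul2,r1:Add1,r2:15,r3:Mul1,r4:Add2
cycle 10: CDB Mul1=4 // r0:Mul2,r1:Add1,r2:15,r3:4,r4:Add2
cycle 11: CDB Add1=18 // r0:Mul2,r1:18,r2:15,r3:4,r4:Add2
cycle 12: - // r0:Mul2,r1:18,r2:15,r3:4,r4:Add2
cycle 13: - // r0:Mul2,r1:18,r2:15,r3:4,r4:Add2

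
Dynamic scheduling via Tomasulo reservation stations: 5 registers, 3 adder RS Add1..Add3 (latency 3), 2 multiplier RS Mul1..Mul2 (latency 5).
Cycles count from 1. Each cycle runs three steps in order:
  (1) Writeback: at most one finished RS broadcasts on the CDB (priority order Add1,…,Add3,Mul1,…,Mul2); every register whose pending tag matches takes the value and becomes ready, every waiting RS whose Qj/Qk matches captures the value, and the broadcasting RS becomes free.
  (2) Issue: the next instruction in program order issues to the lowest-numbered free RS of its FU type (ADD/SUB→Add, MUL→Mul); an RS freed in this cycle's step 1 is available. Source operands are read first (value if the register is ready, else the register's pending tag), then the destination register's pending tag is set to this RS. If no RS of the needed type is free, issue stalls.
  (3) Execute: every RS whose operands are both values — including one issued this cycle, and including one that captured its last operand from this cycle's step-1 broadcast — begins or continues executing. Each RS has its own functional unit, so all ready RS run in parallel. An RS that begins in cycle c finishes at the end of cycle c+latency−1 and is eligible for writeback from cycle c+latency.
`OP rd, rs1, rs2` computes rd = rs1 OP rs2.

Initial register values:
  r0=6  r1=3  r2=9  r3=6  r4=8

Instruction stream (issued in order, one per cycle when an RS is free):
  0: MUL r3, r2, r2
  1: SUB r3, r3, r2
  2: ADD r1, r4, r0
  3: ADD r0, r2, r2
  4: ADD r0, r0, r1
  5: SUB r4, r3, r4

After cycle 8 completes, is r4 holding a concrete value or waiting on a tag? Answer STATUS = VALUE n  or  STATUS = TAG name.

STATUS = TAG Add3

cycle 1: issue MUL r3<-Mul1 // r0:6,r1:3,r2:9,r3:Mul1,r4:8
cycle 2: issue SUB r3<-Add1 // r0:6,r1:3,r2:9,r3:Add1,r4:8
cycle 3: issue ADD r1<-Add2 // r0:6,r1:Add2,r2:9,r3:Add1,r4:8
cycle 4: issue ADD r0<-Add3 // r0:Add3,r1:Add2,r2:9,r3:Add1,r4:8
cycle 5: stall // r0:Add3,r1:Add2,r2:9,r3:Add1,r4:8
cycle 6: CDB Add2=14; issue ADD r0<-Add2 // r0:Add2,r1:14,r2:9,r3:Add1,r4:8
cycle 7: CDB Add3=18; issue SUB r4<-Add3 // r0:Add2,r1:14,r2:9,r3:Add1,r4:Add3
cycle 8: CDB Mul1=81 // r0:Add2,r1:14,r2:9,r3:Add1,r4:Add3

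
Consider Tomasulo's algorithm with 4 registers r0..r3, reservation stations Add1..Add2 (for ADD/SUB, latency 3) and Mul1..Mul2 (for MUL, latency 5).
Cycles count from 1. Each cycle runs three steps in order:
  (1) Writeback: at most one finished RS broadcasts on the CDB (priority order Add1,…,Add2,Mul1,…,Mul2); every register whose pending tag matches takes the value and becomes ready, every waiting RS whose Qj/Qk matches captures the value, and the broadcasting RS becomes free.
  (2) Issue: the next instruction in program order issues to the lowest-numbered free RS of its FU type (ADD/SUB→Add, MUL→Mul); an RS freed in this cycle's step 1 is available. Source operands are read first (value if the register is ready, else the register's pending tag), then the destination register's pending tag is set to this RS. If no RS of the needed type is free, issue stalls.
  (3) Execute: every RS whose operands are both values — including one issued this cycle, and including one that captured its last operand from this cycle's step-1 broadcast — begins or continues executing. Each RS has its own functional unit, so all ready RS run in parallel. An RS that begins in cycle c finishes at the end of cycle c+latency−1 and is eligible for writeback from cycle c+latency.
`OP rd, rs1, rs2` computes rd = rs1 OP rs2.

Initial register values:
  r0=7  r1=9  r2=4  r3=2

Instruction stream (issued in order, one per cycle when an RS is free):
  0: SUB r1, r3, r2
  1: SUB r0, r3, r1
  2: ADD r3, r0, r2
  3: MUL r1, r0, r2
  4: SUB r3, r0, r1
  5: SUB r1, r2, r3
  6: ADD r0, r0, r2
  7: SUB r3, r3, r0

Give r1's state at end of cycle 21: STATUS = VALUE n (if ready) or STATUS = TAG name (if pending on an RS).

  c1: issue SUB r1<-Add1  regs: r0:7,r1:Add1,r2:4,r3:2
  c2: issue SUB r0<-Add2  regs: r0:Add2,r1:Add1,r2:4,r3:2
  c3: stall  regs: r0:Add2,r1:Add1,r2:4,r3:2
  c4: CDB Add1=-2; issue ADD r3<-Add1  regs: r0:Add2,r1:-2,r2:4,r3:Add1
  c5: issue MUL r1<-Mul1  regs: r0:Add2,r1:Mul1,r2:4,r3:Add1
  c6: stall  regs: r0:Add2,r1:Mul1,r2:4,r3:Add1
  c7: CDB Add2=4; issue SUB r3<-Add2  regs: r0:4,r1:Mul1,r2:4,r3:Add2
  c8: stall  regs: r0:4,r1:Mul1,r2:4,r3:Add2
  c9: stall  regs: r0:4,r1:Mul1,r2:4,r3:Add2
  c10: CDB Add1=8; issue SUB r1<-Add1  regs: r0:4,r1:Add1,r2:4,r3:Add2
  c11: stall  regs: r0:4,r1:Add1,r2:4,r3:Add2
  c12: CDB Mul1=16; stall  regs: r0:4,r1:Add1,r2:4,r3:Add2
  c13: stall  regs: r0:4,r1:Add1,r2:4,r3:Add2
  c14: stall  regs: r0:4,r1:Add1,r2:4,r3:Add2
  c15: CDB Add2=-12; issue ADD r0<-Add2  regs: r0:Add2,r1:Add1,r2:4,r3:-12
  c16: stall  regs: r0:Add2,r1:Add1,r2:4,r3:-12
  c17: stall  regs: r0:Add2,r1:Add1,r2:4,r3:-12
  c18: CDB Add1=16; issue SUB r3<-Add1  regs: r0:Add2,r1:16,r2:4,r3:Add1
  c19: CDB Add2=8  regs: r0:8,r1:16,r2:4,r3:Add1
  c20: -  regs: r0:8,r1:16,r2:4,r3:Add1
  c21: -  regs: r0:8,r1:16,r2:4,r3:Add1

STATUS = VALUE 16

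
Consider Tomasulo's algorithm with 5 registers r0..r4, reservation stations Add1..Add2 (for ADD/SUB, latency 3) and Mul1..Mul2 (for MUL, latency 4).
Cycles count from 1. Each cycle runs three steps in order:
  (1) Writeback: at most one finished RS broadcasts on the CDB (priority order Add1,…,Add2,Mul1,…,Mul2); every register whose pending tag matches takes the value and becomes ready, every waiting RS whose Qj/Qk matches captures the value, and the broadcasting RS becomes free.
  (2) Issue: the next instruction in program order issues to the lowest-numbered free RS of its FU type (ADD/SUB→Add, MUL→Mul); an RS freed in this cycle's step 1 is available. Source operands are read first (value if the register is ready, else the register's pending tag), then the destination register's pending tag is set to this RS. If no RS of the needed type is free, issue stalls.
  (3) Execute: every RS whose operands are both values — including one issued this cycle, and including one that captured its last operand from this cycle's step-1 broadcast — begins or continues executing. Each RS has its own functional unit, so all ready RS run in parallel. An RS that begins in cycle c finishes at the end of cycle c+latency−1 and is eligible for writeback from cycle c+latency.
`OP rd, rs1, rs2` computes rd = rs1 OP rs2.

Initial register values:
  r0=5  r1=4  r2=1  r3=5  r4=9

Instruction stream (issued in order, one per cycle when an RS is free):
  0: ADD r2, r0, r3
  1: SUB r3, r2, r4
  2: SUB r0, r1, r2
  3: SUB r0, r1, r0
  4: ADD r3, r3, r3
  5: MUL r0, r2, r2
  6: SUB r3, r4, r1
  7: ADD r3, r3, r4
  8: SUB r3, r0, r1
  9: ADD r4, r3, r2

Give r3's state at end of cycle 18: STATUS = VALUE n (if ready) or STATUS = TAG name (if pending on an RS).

c1: issue ADD r2<-Add1 | r0:5,r1:4,r2:Add1,r3:5,r4:9
c2: issue SUB r3<-Add2 | r0:5,r1:4,r2:Add1,r3:Add2,r4:9
c3: stall | r0:5,r1:4,r2:Add1,r3:Add2,r4:9
c4: CDB Add1=10; issue SUB r0<-Add1 | r0:Add1,r1:4,r2:10,r3:Add2,r4:9
c5: stall | r0:Add1,r1:4,r2:10,r3:Add2,r4:9
c6: stall | r0:Add1,r1:4,r2:10,r3:Add2,r4:9
c7: CDB Add1=-6; issue SUB r0<-Add1 | r0:Add1,r1:4,r2:10,r3:Add2,r4:9
c8: CDB Add2=1; issue ADD r3<-Add2 | r0:Add1,r1:4,r2:10,r3:Add2,r4:9
c9: issue MUL r0<-Mul1 | r0:Mul1,r1:4,r2:10,r3:Add2,r4:9
c10: CDB Add1=10; issue SUB r3<-Add1 | r0:Mul1,r1:4,r2:10,r3:Add1,r4:9
c11: CDB Add2=2; issue ADD r3<-Add2 | r0:Mul1,r1:4,r2:10,r3:Add2,r4:9
c12: stall | r0:Mul1,r1:4,r2:10,r3:Add2,r4:9
c13: CDB Add1=5; issue SUB r3<-Add1 | r0:Mul1,r1:4,r2:10,r3:Add1,r4:9
c14: CDB Mul1=100; stall | r0:100,r1:4,r2:10,r3:Add1,r4:9
c15: stall | r0:100,r1:4,r2:10,r3:Add1,r4:9
c16: CDB Add2=14; issue ADD r4<-Add2 | r0:100,r1:4,r2:10,r3:Add1,r4:Add2
c17: CDB Add1=96 | r0:100,r1:4,r2:10,r3:96,r4:Add2
c18: - | r0:100,r1:4,r2:10,r3:96,r4:Add2

STATUS = VALUE 96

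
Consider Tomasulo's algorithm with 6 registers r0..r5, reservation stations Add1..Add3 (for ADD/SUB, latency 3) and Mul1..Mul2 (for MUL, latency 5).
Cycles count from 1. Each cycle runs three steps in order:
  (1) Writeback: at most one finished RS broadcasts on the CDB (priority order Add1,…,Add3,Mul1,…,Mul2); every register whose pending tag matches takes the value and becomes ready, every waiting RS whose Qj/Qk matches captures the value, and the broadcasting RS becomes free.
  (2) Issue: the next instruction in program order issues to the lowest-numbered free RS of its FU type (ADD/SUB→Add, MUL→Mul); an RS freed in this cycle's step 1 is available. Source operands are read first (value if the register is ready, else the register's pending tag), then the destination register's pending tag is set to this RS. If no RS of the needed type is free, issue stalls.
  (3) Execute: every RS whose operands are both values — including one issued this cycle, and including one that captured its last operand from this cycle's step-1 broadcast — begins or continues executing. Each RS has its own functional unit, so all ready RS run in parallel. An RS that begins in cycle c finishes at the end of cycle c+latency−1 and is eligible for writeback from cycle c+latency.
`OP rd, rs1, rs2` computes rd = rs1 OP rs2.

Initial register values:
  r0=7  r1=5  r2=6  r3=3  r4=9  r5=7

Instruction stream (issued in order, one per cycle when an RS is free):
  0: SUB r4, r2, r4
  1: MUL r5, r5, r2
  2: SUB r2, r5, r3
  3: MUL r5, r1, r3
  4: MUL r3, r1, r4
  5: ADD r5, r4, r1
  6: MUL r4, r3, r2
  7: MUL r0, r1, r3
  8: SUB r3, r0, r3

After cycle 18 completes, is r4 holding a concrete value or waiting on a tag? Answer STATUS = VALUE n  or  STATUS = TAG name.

STATUS = VALUE -585

  c1: issue SUB r4<-Add1  regs: r0:7,r1:5,r2:6,r3:3,r4:Add1,r5:7
  c2: issue MUL r5<-Mul1  regs: r0:7,r1:5,r2:6,r3:3,r4:Add1,r5:Mul1
  c3: issue SUB r2<-Add2  regs: r0:7,r1:5,r2:Add2,r3:3,r4:Add1,r5:Mul1
  c4: CDB Add1=-3; issue MUL r5<-Mul2  regs: r0:7,r1:5,r2:Add2,r3:3,r4:-3,r5:Mul2
  c5: stall  regs: r0:7,r1:5,r2:Add2,r3:3,r4:-3,r5:Mul2
  c6: stall  regs: r0:7,r1:5,r2:Add2,r3:3,r4:-3,r5:Mul2
  c7: CDB Mul1=42; issue MUL r3<-Mul1  regs: r0:7,r1:5,r2:Add2,r3:Mul1,r4:-3,r5:Mul2
  c8: issue ADD r5<-Add1  regs: r0:7,r1:5,r2:Add2,r3:Mul1,r4:-3,r5:Add1
  c9: CDB Mul2=15; issue MUL r4<-Mul2  regs: r0:7,r1:5,r2:Add2,r3:Mul1,r4:Mul2,r5:Add1
  c10: CDB Add2=39; stall  regs: r0:7,r1:5,r2:39,r3:Mul1,r4:Mul2,r5:Add1
  c11: CDB Add1=2; stall  regs: r0:7,r1:5,r2:39,r3:Mul1,r4:Mul2,r5:2
  c12: CDB Mul1=-15; issue MUL r0<-Mul1  regs: r0:Mul1,r1:5,r2:39,r3:-15,r4:Mul2,r5:2
  c13: issue SUB r3<-Add1  regs: r0:Mul1,r1:5,r2:39,r3:Add1,r4:Mul2,r5:2
  c14: -  regs: r0:Mul1,r1:5,r2:39,r3:Add1,r4:Mul2,r5:2
  c15: -  regs: r0:Mul1,r1:5,r2:39,r3:Add1,r4:Mul2,r5:2
  c16: -  regs: r0:Mul1,r1:5,r2:39,r3:Add1,r4:Mul2,r5:2
  c17: CDB Mul1=-75  regs: r0:-75,r1:5,r2:39,r3:Add1,r4:Mul2,r5:2
  c18: CDB Mul2=-585  regs: r0:-75,r1:5,r2:39,r3:Add1,r4:-585,r5:2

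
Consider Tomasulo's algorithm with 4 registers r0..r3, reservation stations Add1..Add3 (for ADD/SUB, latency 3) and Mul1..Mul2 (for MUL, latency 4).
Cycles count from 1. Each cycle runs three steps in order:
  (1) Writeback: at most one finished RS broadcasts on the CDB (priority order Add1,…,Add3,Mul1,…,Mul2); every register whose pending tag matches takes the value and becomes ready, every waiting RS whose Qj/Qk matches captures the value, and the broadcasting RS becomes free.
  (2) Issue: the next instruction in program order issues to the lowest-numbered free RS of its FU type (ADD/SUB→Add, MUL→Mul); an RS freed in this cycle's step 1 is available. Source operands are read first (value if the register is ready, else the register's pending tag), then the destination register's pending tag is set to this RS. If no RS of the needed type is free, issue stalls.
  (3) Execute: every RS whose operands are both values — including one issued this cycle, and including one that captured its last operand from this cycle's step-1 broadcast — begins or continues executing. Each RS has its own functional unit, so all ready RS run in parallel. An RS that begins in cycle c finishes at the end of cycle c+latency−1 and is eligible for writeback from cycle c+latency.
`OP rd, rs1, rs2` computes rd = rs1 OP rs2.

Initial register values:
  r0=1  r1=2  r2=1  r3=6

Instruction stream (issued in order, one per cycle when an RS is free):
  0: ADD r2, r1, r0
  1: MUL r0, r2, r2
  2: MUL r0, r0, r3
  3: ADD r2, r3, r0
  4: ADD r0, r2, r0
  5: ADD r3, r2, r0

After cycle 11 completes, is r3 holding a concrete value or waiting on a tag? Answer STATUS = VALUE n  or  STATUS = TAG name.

c1: issue ADD r2<-Add1 | r0:1,r1:2,r2:Add1,r3:6
c2: issue MUL r0<-Mul1 | r0:Mul1,r1:2,r2:Add1,r3:6
c3: issue MUL r0<-Mul2 | r0:Mul2,r1:2,r2:Add1,r3:6
c4: CDB Add1=3; issue ADD r2<-Add1 | r0:Mul2,r1:2,r2:Add1,r3:6
c5: issue ADD r0<-Add2 | r0:Add2,r1:2,r2:Add1,r3:6
c6: issue ADD r3<-Add3 | r0:Add2,r1:2,r2:Add1,r3:Add3
c7: - | r0:Add2,r1:2,r2:Add1,r3:Add3
c8: CDB Mul1=9 | r0:Add2,r1:2,r2:Add1,r3:Add3
c9: - | r0:Add2,r1:2,r2:Add1,r3:Add3
c10: - | r0:Add2,r1:2,r2:Add1,r3:Add3
c11: - | r0:Add2,r1:2,r2:Add1,r3:Add3

STATUS = TAG Add3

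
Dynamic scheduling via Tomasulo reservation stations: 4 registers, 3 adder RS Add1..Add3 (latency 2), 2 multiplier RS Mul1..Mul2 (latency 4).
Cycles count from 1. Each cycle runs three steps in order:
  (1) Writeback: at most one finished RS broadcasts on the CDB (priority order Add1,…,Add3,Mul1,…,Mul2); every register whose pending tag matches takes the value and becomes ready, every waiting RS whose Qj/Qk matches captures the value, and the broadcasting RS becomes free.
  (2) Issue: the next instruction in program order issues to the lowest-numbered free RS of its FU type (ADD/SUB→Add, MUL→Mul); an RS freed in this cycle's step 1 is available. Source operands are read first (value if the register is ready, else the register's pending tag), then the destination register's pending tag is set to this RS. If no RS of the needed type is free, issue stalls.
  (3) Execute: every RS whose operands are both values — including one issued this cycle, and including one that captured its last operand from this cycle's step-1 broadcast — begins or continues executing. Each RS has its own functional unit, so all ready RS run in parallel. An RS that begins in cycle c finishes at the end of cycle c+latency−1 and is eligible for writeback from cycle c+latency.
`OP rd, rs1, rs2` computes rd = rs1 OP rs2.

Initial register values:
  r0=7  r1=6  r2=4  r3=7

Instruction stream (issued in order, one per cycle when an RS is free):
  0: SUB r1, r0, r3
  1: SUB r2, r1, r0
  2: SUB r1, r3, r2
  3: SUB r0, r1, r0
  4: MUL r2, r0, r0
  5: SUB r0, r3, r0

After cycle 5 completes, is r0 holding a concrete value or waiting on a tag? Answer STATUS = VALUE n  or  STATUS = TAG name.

c1: issue SUB r1<-Add1 | r0:7,r1:Add1,r2:4,r3:7
c2: issue SUB r2<-Add2 | r0:7,r1:Add1,r2:Add2,r3:7
c3: CDB Add1=0; issue SUB r1<-Add1 | r0:7,r1:Add1,r2:Add2,r3:7
c4: issue SUB r0<-Add3 | r0:Add3,r1:Add1,r2:Add2,r3:7
c5: CDB Add2=-7; issue MUL r2<-Mul1 | r0:Add3,r1:Add1,r2:Mul1,r3:7

STATUS = TAG Add3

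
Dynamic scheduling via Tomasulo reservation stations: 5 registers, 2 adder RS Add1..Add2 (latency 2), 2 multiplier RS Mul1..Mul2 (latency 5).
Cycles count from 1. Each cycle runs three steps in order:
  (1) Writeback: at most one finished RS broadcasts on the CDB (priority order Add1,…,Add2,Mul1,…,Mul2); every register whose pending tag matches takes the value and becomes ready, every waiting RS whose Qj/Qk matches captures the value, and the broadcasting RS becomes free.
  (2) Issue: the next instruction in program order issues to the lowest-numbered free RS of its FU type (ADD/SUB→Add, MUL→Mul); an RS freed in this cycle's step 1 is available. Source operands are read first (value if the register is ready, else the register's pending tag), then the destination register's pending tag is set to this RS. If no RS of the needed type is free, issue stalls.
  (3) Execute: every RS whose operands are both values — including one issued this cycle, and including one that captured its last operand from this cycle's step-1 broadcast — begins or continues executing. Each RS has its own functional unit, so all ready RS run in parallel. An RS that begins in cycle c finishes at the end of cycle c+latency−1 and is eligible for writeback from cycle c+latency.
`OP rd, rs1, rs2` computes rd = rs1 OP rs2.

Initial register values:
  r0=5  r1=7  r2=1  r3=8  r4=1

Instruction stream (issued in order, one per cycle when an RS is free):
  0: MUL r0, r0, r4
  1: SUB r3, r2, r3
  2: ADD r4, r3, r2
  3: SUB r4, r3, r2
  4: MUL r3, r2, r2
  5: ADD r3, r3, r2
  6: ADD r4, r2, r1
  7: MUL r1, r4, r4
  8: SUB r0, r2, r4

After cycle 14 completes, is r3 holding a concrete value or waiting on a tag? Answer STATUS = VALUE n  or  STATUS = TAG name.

STATUS = VALUE 2

cycle 1: issue MUL r0<-Mul1 // r0:Mul1,r1:7,r2:1,r3:8,r4:1
cycle 2: issue SUB r3<-Add1 // r0:Mul1,r1:7,r2:1,r3:Add1,r4:1
cycle 3: issue ADD r4<-Add2 // r0:Mul1,r1:7,r2:1,r3:Add1,r4:Add2
cycle 4: CDB Add1=-7; issue SUB r4<-Add1 // r0:Mul1,r1:7,r2:1,r3:-7,r4:Add1
cycle 5: issue MUL r3<-Mul2 // r0:Mul1,r1:7,r2:1,r3:Mul2,r4:Add1
cycle 6: CDB Add1=-8; issue ADD r3<-Add1 // r0:Mul1,r1:7,r2:1,r3:Add1,r4:-8
cycle 7: CDB Add2=-6; issue ADD r4<-Add2 // r0:Mul1,r1:7,r2:1,r3:Add1,r4:Add2
cycle 8: CDB Mul1=5; issue MUL r1<-Mul1 // r0:5,r1:Mul1,r2:1,r3:Add1,r4:Add2
cycle 9: CDB Add2=8; issue SUB r0<-Add2 // r0:Add2,r1:Mul1,r2:1,r3:Add1,r4:8
cycle 10: CDB Mul2=1 // r0:Add2,r1:Mul1,r2:1,r3:Add1,r4:8
cycle 11: CDB Add2=-7 // r0:-7,r1:Mul1,r2:1,r3:Add1,r4:8
cycle 12: CDB Add1=2 // r0:-7,r1:Mul1,r2:1,r3:2,r4:8
cycle 13: - // r0:-7,r1:Mul1,r2:1,r3:2,r4:8
cycle 14: CDB Mul1=64 // r0:-7,r1:64,r2:1,r3:2,r4:8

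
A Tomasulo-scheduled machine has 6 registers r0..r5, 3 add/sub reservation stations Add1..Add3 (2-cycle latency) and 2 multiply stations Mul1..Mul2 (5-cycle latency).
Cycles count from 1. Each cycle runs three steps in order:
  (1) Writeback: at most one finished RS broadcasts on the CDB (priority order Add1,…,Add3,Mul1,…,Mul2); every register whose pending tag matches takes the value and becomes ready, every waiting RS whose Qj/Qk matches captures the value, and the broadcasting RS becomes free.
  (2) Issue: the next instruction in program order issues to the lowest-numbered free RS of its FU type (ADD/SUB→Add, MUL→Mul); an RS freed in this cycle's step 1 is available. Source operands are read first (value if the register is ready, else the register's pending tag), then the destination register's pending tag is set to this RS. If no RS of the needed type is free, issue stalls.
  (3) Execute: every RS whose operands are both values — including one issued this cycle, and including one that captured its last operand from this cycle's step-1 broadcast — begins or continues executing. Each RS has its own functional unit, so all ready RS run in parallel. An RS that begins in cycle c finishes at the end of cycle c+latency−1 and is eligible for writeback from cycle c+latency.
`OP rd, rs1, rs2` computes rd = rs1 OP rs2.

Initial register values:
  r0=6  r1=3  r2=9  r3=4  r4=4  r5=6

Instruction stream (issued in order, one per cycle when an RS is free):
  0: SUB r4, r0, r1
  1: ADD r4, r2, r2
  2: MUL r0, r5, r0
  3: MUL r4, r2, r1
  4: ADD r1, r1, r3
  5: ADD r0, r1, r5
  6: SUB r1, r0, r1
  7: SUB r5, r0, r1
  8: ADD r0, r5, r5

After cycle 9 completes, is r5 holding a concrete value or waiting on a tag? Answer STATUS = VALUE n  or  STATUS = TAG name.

STATUS = TAG Add3

  c1: issue SUB r4<-Add1  regs: r0:6,r1:3,r2:9,r3:4,r4:Add1,r5:6
  c2: issue ADD r4<-Add2  regs: r0:6,r1:3,r2:9,r3:4,r4:Add2,r5:6
  c3: CDB Add1=3; issue MUL r0<-Mul1  regs: r0:Mul1,r1:3,r2:9,r3:4,r4:Add2,r5:6
  c4: CDB Add2=18; issue MUL r4<-Mul2  regs: r0:Mul1,r1:3,r2:9,r3:4,r4:Mul2,r5:6
  c5: issue ADD r1<-Add1  regs: r0:Mul1,r1:Add1,r2:9,r3:4,r4:Mul2,r5:6
  c6: issue ADD r0<-Add2  regs: r0:Add2,r1:Add1,r2:9,r3:4,r4:Mul2,r5:6
  c7: CDB Add1=7; issue SUB r1<-Add1  regs: r0:Add2,r1:Add1,r2:9,r3:4,r4:Mul2,r5:6
  c8: CDB Mul1=36; issue SUB r5<-Add3  regs: r0:Add2,r1:Add1,r2:9,r3:4,r4:Mul2,r5:Add3
  c9: CDB Add2=13; issue ADD r0<-Add2  regs: r0:Add2,r1:Add1,r2:9,r3:4,r4:Mul2,r5:Add3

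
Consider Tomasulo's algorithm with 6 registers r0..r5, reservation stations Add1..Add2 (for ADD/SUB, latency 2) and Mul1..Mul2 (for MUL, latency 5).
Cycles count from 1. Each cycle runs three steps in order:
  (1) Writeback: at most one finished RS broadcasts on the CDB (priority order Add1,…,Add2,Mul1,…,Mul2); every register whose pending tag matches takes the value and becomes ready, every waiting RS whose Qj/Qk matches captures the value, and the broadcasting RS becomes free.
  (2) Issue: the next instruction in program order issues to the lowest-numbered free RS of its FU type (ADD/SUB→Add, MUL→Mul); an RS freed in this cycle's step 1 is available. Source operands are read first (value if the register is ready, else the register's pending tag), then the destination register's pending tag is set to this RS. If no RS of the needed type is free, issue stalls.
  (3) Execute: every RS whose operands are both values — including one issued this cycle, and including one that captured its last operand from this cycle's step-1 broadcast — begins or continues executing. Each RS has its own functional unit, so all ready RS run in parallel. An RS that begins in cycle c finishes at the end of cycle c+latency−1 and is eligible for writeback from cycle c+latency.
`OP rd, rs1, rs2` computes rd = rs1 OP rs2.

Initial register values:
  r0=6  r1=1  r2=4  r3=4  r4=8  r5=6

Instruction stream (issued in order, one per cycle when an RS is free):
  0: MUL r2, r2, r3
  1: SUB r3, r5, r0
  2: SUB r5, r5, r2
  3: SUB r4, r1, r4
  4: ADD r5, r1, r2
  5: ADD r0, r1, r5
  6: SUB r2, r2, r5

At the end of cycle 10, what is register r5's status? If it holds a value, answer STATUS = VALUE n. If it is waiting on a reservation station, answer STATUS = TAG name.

STATUS = VALUE 17

  c1: issue MUL r2<-Mul1  regs: r0:6,r1:1,r2:Mul1,r3:4,r4:8,r5:6
  c2: issue SUB r3<-Add1  regs: r0:6,r1:1,r2:Mul1,r3:Add1,r4:8,r5:6
  c3: issue SUB r5<-Add2  regs: r0:6,r1:1,r2:Mul1,r3:Add1,r4:8,r5:Add2
  c4: CDB Add1=0; issue SUB r4<-Add1  regs: r0:6,r1:1,r2:Mul1,r3:0,r4:Add1,r5:Add2
  c5: stall  regs: r0:6,r1:1,r2:Mul1,r3:0,r4:Add1,r5:Add2
  c6: CDB Add1=-7; issue ADD r5<-Add1  regs: r0:6,r1:1,r2:Mul1,r3:0,r4:-7,r5:Add1
  c7: CDB Mul1=16; stall  regs: r0:6,r1:1,r2:16,r3:0,r4:-7,r5:Add1
  c8: stall  regs: r0:6,r1:1,r2:16,r3:0,r4:-7,r5:Add1
  c9: CDB Add1=17; issue ADD r0<-Add1  regs: r0:Add1,r1:1,r2:16,r3:0,r4:-7,r5:17
  c10: CDB Add2=-10; issue SUB r2<-Add2  regs: r0:Add1,r1:1,r2:Add2,r3:0,r4:-7,r5:17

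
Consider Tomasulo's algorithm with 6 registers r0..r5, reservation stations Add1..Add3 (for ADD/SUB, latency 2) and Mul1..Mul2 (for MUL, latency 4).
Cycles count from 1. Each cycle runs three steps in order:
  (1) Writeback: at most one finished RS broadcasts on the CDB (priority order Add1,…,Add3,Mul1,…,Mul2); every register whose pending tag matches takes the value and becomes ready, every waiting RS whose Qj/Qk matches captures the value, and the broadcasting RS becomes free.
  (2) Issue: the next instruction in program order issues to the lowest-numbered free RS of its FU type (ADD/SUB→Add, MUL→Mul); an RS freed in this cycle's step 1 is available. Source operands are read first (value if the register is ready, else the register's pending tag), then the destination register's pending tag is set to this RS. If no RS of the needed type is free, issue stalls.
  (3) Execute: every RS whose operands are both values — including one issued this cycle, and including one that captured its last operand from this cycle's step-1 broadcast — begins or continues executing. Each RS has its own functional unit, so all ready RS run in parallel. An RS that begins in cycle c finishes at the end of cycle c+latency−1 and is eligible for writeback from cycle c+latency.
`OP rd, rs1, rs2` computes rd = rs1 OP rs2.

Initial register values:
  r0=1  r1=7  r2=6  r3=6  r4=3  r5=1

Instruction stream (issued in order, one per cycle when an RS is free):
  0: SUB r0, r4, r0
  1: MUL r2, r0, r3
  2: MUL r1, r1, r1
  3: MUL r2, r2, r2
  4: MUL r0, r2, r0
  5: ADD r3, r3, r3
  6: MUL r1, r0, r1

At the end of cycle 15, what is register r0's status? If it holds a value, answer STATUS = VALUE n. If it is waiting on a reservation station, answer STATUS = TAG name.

cycle 1: issue SUB r0<-Add1 // r0:Add1,r1:7,r2:6,r3:6,r4:3,r5:1
cycle 2: issue MUL r2<-Mul1 // r0:Add1,r1:7,r2:Mul1,r3:6,r4:3,r5:1
cycle 3: CDB Add1=2; issue MUL r1<-Mul2 // r0:2,r1:Mul2,r2:Mul1,r3:6,r4:3,r5:1
cycle 4: stall // r0:2,r1:Mul2,r2:Mul1,r3:6,r4:3,r5:1
cycle 5: stall // r0:2,r1:Mul2,r2:Mul1,r3:6,r4:3,r5:1
cycle 6: stall // r0:2,r1:Mul2,r2:Mul1,r3:6,r4:3,r5:1
cycle 7: CDB Mul1=12; issue MUL r2<-Mul1 // r0:2,r1:Mul2,r2:Mul1,r3:6,r4:3,r5:1
cycle 8: CDB Mul2=49; issue MUL r0<-Mul2 // r0:Mul2,r1:49,r2:Mul1,r3:6,r4:3,r5:1
cycle 9: issue ADD r3<-Add1 // r0:Mul2,r1:49,r2:Mul1,r3:Add1,r4:3,r5:1
cycle 10: stall // r0:Mul2,r1:49,r2:Mul1,r3:Add1,r4:3,r5:1
cycle 11: CDB Add1=12; stall // r0:Mul2,r1:49,r2:Mul1,r3:12,r4:3,r5:1
cycle 12: CDB Mul1=144; issue MUL r1<-Mul1 // r0:Mul2,r1:Mul1,r2:144,r3:12,r4:3,r5:1
cycle 13: - // r0:Mul2,r1:Mul1,r2:144,r3:12,r4:3,r5:1
cycle 14: - // r0:Mul2,r1:Mul1,r2:144,r3:12,r4:3,r5:1
cycle 15: - // r0:Mul2,r1:Mul1,r2:144,r3:12,r4:3,r5:1

STATUS = TAG Mul2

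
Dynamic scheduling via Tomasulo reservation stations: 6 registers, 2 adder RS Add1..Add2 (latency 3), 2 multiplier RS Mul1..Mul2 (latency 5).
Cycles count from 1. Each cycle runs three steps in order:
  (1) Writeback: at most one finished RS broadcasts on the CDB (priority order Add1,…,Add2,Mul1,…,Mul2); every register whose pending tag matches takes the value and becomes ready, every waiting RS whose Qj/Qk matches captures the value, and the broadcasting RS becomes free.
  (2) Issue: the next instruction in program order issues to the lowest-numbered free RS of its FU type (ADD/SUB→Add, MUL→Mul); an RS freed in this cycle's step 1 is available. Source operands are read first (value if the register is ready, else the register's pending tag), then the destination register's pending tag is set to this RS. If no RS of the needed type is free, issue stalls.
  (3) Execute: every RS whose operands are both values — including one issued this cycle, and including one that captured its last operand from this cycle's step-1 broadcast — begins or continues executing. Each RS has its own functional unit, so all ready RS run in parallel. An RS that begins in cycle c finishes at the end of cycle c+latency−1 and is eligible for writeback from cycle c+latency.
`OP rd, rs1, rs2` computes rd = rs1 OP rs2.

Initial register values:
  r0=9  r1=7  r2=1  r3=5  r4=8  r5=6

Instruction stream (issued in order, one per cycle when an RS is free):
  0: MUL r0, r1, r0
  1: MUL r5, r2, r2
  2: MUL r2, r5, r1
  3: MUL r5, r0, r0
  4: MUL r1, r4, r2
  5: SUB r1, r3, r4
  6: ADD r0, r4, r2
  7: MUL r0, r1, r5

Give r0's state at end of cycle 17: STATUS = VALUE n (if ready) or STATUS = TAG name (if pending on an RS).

STATUS = TAG Mul2

cycle 1: issue MUL r0<-Mul1 // r0:Mul1,r1:7,r2:1,r3:5,r4:8,r5:6
cycle 2: issue MUL r5<-Mul2 // r0:Mul1,r1:7,r2:1,r3:5,r4:8,r5:Mul2
cycle 3: stall // r0:Mul1,r1:7,r2:1,r3:5,r4:8,r5:Mul2
cycle 4: stall // r0:Mul1,r1:7,r2:1,r3:5,r4:8,r5:Mul2
cycle 5: stall // r0:Mul1,r1:7,r2:1,r3:5,r4:8,r5:Mul2
cycle 6: CDB Mul1=63; issue MUL r2<-Mul1 // r0:63,r1:7,r2:Mul1,r3:5,r4:8,r5:Mul2
cycle 7: CDB Mul2=1; issue MUL r5<-Mul2 // r0:63,r1:7,r2:Mul1,r3:5,r4:8,r5:Mul2
cycle 8: stall // r0:63,r1:7,r2:Mul1,r3:5,r4:8,r5:Mul2
cycle 9: stall // r0:63,r1:7,r2:Mul1,r3:5,r4:8,r5:Mul2
cycle 10: stall // r0:63,r1:7,r2:Mul1,r3:5,r4:8,r5:Mul2
cycle 11: stall // r0:63,r1:7,r2:Mul1,r3:5,r4:8,r5:Mul2
cycle 12: CDB Mul1=7; issue MUL r1<-Mul1 // r0:63,r1:Mul1,r2:7,r3:5,r4:8,r5:Mul2
cycle 13: CDB Mul2=3969; issue SUB r1<-Add1 // r0:63,r1:Add1,r2:7,r3:5,r4:8,r5:3969
cycle 14: issue ADD r0<-Add2 // r0:Add2,r1:Add1,r2:7,r3:5,r4:8,r5:3969
cycle 15: issue MUL r0<-Mul2 // r0:Mul2,r1:Add1,r2:7,r3:5,r4:8,r5:3969
cycle 16: CDB Add1=-3 // r0:Mul2,r1:-3,r2:7,r3:5,r4:8,r5:3969
cycle 17: CDB Add2=15 // r0:Mul2,r1:-3,r2:7,r3:5,r4:8,r5:3969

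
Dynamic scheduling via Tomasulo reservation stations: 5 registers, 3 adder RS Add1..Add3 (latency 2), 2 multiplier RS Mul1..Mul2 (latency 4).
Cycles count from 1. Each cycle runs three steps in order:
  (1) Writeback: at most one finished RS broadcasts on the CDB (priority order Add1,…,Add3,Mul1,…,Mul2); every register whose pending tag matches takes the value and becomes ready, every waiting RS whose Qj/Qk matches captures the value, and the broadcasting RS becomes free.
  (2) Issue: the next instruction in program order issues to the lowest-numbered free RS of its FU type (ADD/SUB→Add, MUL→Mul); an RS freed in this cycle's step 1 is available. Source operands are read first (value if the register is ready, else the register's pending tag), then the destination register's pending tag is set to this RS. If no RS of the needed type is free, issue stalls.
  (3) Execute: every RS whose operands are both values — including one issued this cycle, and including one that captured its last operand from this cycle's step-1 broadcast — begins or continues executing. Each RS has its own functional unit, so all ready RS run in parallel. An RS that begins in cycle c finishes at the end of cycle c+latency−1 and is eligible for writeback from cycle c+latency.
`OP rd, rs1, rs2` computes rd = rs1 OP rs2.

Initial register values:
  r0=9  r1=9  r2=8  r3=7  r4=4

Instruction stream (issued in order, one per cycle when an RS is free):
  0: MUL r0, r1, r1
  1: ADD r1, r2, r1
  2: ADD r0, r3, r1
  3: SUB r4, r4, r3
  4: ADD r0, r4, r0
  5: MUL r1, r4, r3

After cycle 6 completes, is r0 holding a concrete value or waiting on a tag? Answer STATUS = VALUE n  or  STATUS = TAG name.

STATUS = TAG Add3

  c1: issue MUL r0<-Mul1  regs: r0:Mul1,r1:9,r2:8,r3:7,r4:4
  c2: issue ADD r1<-Add1  regs: r0:Mul1,r1:Add1,r2:8,r3:7,r4:4
  c3: issue ADD r0<-Add2  regs: r0:Add2,r1:Add1,r2:8,r3:7,r4:4
  c4: CDB Add1=17; issue SUB r4<-Add1  regs: r0:Add2,r1:17,r2:8,r3:7,r4:Add1
  c5: CDB Mul1=81; issue ADD r0<-Add3  regs: r0:Add3,r1:17,r2:8,r3:7,r4:Add1
  c6: CDB Add1=-3; issue MUL r1<-Mul1  regs: r0:Add3,r1:Mul1,r2:8,r3:7,r4:-3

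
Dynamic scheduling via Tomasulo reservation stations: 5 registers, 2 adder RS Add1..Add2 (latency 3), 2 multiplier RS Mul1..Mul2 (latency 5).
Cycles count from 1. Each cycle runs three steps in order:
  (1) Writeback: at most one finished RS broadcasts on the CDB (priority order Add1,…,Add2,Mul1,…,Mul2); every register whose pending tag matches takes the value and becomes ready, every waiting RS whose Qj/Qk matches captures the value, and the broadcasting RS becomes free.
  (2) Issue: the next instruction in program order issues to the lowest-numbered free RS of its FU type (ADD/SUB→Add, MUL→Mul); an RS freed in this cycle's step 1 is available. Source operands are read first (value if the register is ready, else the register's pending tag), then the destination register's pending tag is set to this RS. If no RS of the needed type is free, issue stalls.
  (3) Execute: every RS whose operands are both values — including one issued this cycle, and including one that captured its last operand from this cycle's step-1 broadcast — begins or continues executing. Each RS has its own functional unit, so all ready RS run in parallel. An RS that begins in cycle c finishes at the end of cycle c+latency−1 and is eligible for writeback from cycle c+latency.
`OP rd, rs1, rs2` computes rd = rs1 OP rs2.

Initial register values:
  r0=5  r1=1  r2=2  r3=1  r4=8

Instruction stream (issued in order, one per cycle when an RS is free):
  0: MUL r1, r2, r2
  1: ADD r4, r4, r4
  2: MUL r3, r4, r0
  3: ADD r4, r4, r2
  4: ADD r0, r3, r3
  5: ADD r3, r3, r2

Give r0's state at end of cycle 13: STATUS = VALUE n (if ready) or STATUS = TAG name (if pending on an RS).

cycle 1: issue MUL r1<-Mul1 // r0:5,r1:Mul1,r2:2,r3:1,r4:8
cycle 2: issue ADD r4<-Add1 // r0:5,r1:Mul1,r2:2,r3:1,r4:Add1
cycle 3: issue MUL r3<-Mul2 // r0:5,r1:Mul1,r2:2,r3:Mul2,r4:Add1
cycle 4: issue ADD r4<-Add2 // r0:5,r1:Mul1,r2:2,r3:Mul2,r4:Add2
cycle 5: CDB Add1=16; issue ADD r0<-Add1 // r0:Add1,r1:Mul1,r2:2,r3:Mul2,r4:Add2
cycle 6: CDB Mul1=4; stall // r0:Add1,r1:4,r2:2,r3:Mul2,r4:Add2
cycle 7: stall // r0:Add1,r1:4,r2:2,r3:Mul2,r4:Add2
cycle 8: CDB Add2=18; issue ADD r3<-Add2 // r0:Add1,r1:4,r2:2,r3:Add2,r4:18
cycle 9: - // r0:Add1,r1:4,r2:2,r3:Add2,r4:18
cycle 10: CDB Mul2=80 // r0:Add1,r1:4,r2:2,r3:Add2,r4:18
cycle 11: - // r0:Add1,r1:4,r2:2,r3:Add2,r4:18
cycle 12: - // r0:Add1,r1:4,r2:2,r3:Add2,r4:18
cycle 13: CDB Add1=160 // r0:160,r1:4,r2:2,r3:Add2,r4:18

STATUS = VALUE 160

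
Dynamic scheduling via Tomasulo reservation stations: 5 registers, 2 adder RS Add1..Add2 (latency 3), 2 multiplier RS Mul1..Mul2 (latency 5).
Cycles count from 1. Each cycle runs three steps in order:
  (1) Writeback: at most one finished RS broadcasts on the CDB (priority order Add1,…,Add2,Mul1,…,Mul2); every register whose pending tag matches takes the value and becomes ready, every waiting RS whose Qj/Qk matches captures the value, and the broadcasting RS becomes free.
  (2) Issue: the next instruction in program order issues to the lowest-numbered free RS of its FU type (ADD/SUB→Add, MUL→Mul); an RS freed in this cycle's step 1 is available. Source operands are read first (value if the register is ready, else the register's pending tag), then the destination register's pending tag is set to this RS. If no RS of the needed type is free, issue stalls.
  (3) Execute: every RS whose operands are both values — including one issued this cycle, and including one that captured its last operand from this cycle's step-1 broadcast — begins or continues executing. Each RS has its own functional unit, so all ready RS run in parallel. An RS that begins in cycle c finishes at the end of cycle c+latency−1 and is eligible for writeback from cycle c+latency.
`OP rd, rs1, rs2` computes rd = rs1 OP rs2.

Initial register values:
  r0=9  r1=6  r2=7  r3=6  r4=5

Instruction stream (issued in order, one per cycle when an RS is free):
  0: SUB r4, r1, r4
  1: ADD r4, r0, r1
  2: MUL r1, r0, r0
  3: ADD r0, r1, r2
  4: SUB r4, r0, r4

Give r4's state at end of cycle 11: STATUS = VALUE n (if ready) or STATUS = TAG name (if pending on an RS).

  c1: issue SUB r4<-Add1  regs: r0:9,r1:6,r2:7,r3:6,r4:Add1
  c2: issue ADD r4<-Add2  regs: r0:9,r1:6,r2:7,r3:6,r4:Add2
  c3: issue MUL r1<-Mul1  regs: r0:9,r1:Mul1,r2:7,r3:6,r4:Add2
  c4: CDB Add1=1; issue ADD r0<-Add1  regs: r0:Add1,r1:Mul1,r2:7,r3:6,r4:Add2
  c5: CDB Add2=15; issue SUB r4<-Add2  regs: r0:Add1,r1:Mul1,r2:7,r3:6,r4:Add2
  c6: -  regs: r0:Add1,r1:Mul1,r2:7,r3:6,r4:Add2
  c7: -  regs: r0:Add1,r1:Mul1,r2:7,r3:6,r4:Add2
  c8: CDB Mul1=81  regs: r0:Add1,r1:81,r2:7,r3:6,r4:Add2
  c9: -  regs: r0:Add1,r1:81,r2:7,r3:6,r4:Add2
  c10: -  regs: r0:Add1,r1:81,r2:7,r3:6,r4:Add2
  c11: CDB Add1=88  regs: r0:88,r1:81,r2:7,r3:6,r4:Add2

STATUS = TAG Add2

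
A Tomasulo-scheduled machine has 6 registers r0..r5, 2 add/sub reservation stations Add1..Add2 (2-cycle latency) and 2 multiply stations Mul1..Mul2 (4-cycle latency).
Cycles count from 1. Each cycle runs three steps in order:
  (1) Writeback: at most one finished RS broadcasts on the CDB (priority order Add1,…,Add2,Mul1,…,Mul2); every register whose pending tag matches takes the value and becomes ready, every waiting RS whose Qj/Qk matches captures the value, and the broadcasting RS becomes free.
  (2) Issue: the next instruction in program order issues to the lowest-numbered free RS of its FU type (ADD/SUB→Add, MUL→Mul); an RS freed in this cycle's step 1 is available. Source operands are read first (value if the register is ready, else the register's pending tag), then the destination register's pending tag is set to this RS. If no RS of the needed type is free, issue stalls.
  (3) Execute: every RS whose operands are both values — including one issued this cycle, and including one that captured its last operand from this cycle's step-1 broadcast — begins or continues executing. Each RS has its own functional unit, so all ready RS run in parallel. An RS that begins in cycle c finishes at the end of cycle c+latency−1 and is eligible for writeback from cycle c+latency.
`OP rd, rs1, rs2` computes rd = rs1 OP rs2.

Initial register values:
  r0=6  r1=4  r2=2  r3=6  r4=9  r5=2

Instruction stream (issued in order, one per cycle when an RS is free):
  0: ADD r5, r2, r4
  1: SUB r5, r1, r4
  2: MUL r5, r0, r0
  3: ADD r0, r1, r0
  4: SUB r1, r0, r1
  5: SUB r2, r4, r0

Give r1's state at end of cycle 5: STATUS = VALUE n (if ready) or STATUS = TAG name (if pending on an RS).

STATUS = TAG Add2

cycle 1: issue ADD r5<-Add1 // r0:6,r1:4,r2:2,r3:6,r4:9,r5:Add1
cycle 2: issue SUB r5<-Add2 // r0:6,r1:4,r2:2,r3:6,r4:9,r5:Add2
cycle 3: CDB Add1=11; issue MUL r5<-Mul1 // r0:6,r1:4,r2:2,r3:6,r4:9,r5:Mul1
cycle 4: CDB Add2=-5; issue ADD r0<-Add1 // r0:Add1,r1:4,r2:2,r3:6,r4:9,r5:Mul1
cycle 5: issue SUB r1<-Add2 // r0:Add1,r1:Add2,r2:2,r3:6,r4:9,r5:Mul1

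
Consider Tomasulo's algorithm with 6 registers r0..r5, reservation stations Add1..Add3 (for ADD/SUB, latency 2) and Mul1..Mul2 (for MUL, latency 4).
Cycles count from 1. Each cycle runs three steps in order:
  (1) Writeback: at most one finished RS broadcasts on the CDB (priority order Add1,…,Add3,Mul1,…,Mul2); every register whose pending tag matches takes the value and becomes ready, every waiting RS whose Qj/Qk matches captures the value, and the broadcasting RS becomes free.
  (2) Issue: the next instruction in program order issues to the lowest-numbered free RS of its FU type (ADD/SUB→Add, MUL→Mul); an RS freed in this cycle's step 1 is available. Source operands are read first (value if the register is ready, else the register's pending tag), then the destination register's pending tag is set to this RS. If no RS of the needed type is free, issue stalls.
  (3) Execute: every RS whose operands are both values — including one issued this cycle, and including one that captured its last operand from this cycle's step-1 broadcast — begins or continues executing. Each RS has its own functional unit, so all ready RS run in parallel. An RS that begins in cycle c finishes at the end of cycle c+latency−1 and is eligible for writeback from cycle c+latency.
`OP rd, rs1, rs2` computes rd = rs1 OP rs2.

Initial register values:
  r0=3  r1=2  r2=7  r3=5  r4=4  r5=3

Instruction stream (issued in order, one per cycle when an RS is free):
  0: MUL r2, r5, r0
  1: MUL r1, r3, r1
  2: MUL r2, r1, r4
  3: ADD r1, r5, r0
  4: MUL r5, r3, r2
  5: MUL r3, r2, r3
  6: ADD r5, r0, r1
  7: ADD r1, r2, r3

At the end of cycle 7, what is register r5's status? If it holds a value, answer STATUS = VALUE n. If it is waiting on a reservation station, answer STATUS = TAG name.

c1: issue MUL r2<-Mul1 | r0:3,r1:2,r2:Mul1,r3:5,r4:4,r5:3
c2: issue MUL r1<-Mul2 | r0:3,r1:Mul2,r2:Mul1,r3:5,r4:4,r5:3
c3: stall | r0:3,r1:Mul2,r2:Mul1,r3:5,r4:4,r5:3
c4: stall | r0:3,r1:Mul2,r2:Mul1,r3:5,r4:4,r5:3
c5: CDB Mul1=9; issue MUL r2<-Mul1 | r0:3,r1:Mul2,r2:Mul1,r3:5,r4:4,r5:3
c6: CDB Mul2=10; issue ADD r1<-Add1 | r0:3,r1:Add1,r2:Mul1,r3:5,r4:4,r5:3
c7: issue MUL r5<-Mul2 | r0:3,r1:Add1,r2:Mul1,r3:5,r4:4,r5:Mul2

STATUS = TAG Mul2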